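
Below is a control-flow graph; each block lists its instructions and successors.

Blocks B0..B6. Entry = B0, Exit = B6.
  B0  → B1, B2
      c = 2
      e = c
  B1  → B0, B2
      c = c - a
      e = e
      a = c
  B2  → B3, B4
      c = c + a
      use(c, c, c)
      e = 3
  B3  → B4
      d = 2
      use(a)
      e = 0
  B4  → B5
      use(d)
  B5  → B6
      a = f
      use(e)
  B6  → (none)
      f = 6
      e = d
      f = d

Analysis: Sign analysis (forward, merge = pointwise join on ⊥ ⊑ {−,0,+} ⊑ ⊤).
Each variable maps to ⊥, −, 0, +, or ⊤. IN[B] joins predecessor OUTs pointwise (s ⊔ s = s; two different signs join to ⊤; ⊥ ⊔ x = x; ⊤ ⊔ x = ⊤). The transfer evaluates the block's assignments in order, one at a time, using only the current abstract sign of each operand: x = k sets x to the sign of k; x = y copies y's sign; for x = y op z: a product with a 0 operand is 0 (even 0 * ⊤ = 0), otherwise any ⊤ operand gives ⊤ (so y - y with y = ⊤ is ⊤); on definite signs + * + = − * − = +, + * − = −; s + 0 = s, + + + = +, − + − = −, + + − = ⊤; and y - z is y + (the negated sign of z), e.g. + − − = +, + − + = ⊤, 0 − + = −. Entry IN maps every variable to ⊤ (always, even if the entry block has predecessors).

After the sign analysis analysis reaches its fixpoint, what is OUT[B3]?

Answer: {a: ⊤, b: ⊤, c: ⊤, d: +, e: 0, f: ⊤}

Derivation:
Per-block solution:
  B0: | IN=(all ⊤) | OUT={c:+, e:+; rest ⊤}
  B1: | IN={c:+, e:+; rest ⊤} | OUT={e:+; rest ⊤}
  B2: | IN={e:+; rest ⊤} | OUT={e:+; rest ⊤}
  B3: | IN={e:+; rest ⊤} | OUT={d:+, e:0; rest ⊤}
  B4: | IN=(all ⊤) | OUT=(all ⊤)
  B5: | IN=(all ⊤) | OUT=(all ⊤)
  B6: | IN=(all ⊤) | OUT=(all ⊤)

Merge at B3: IN[B3] = OUT[B2] = {a: ⊤, b: ⊤, c: ⊤, d: ⊤, e: +, f: ⊤}
Applying B3's transfer function to that IN value gives OUT[B3] (row B3 above).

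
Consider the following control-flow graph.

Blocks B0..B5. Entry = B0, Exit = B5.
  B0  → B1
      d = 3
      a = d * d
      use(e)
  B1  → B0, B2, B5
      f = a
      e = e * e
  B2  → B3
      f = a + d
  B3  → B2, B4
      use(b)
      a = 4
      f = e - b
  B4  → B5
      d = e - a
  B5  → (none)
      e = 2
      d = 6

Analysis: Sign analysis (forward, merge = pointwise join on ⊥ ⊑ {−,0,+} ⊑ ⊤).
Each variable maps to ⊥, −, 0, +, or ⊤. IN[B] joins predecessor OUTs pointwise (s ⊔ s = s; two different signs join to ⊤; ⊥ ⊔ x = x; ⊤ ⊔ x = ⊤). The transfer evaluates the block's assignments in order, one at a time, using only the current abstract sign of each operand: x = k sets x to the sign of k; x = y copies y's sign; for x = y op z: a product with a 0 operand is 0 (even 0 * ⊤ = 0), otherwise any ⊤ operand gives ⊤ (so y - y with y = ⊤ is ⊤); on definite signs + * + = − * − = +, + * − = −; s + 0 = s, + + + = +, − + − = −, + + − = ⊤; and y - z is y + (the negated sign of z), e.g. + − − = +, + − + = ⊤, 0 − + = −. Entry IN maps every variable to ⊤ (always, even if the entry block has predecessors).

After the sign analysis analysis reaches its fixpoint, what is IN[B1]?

Answer: {a: +, b: ⊤, c: ⊤, d: +, e: ⊤, f: ⊤}

Working:
Converged values:
  B0:   IN=(all ⊤)   OUT={a:+, d:+; rest ⊤}
  B1:   IN={a:+, d:+; rest ⊤}   OUT={a:+, d:+, f:+; rest ⊤}
  B2:   IN={a:+, d:+; rest ⊤}   OUT={a:+, d:+, f:+; rest ⊤}
  B3:   IN={a:+, d:+, f:+; rest ⊤}   OUT={a:+, d:+; rest ⊤}
  B4:   IN={a:+, d:+; rest ⊤}   OUT={a:+; rest ⊤}
  B5:   IN={a:+; rest ⊤}   OUT={a:+, d:+, e:+; rest ⊤}

Merge at B1: IN[B1] = OUT[B0] = {a: +, b: ⊤, c: ⊤, d: +, e: ⊤, f: ⊤}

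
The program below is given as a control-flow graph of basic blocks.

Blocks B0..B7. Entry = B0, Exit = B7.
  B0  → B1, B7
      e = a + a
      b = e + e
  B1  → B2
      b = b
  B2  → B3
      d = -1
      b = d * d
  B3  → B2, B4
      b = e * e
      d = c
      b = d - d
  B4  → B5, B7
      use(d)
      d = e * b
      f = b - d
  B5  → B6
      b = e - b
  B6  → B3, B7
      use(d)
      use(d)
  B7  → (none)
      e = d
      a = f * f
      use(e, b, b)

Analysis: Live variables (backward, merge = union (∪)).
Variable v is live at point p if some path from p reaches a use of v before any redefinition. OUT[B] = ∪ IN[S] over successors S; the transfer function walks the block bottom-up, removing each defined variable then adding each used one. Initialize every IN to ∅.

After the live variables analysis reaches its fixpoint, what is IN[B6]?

Per-block solution:
  B0:   IN={a, c, d, f}   OUT={b, c, d, e, f}
  B1:   IN={b, c, e}   OUT={c, e}
  B2:   IN={c, e}   OUT={c, e}
  B3:   IN={c, e}   OUT={b, c, d, e}
  B4:   IN={b, c, d, e}   OUT={b, c, d, e, f}
  B5:   IN={b, c, d, e, f}   OUT={b, c, d, e, f}
  B6:   IN={b, c, d, e, f}   OUT={b, c, d, e, f}
  B7:   IN={b, d, f}   OUT={}

Merge at B6: OUT[B6] = IN[B3] ⊔ IN[B7] = {b, c, d, e, f}
Applying B6's transfer function to that OUT value gives IN[B6] (row B6 above).

Answer: {b, c, d, e, f}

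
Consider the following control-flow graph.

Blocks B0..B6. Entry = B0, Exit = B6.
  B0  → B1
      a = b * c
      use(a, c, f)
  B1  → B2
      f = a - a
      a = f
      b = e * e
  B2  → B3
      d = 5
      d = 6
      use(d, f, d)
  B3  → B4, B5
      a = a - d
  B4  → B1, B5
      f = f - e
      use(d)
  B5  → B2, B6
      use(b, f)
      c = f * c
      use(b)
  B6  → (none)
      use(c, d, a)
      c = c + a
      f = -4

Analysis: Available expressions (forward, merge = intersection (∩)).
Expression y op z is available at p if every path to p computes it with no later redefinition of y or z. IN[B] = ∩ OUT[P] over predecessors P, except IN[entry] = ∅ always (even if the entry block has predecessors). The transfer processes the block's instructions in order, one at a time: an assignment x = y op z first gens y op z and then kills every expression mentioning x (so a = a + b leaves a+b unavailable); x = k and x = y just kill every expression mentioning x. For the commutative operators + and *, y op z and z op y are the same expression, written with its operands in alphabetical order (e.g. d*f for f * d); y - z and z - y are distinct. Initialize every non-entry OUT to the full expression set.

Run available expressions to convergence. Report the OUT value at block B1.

Per-block solution:
  B0: | IN={} | OUT={b*c}
  B1: | IN={} | OUT={e*e}
  B2: | IN={e*e} | OUT={e*e}
  B3: | IN={e*e} | OUT={e*e}
  B4: | IN={e*e} | OUT={e*e}
  B5: | IN={e*e} | OUT={e*e}
  B6: | IN={e*e} | OUT={e*e}

Merge at B1: IN[B1] = OUT[B0] ∩ OUT[B4] = {}
Applying B1's transfer function to that IN value gives OUT[B1] (row B1 above).

Answer: {e*e}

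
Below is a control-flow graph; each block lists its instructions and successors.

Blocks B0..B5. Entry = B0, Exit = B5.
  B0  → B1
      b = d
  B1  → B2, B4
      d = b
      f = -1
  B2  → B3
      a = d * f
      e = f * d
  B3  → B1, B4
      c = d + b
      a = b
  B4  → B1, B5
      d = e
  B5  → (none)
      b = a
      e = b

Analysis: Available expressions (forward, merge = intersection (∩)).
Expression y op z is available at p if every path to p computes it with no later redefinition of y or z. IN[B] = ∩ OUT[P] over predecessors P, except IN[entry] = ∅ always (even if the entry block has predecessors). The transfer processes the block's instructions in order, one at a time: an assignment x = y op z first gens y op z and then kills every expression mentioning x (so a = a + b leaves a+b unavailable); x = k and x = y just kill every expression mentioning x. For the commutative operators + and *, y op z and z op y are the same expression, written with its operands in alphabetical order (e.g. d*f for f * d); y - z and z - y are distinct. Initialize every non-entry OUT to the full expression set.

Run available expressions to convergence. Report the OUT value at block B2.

Converged values:
  B0:  IN={}  OUT={}
  B1:  IN={}  OUT={}
  B2:  IN={}  OUT={d*f}
  B3:  IN={d*f}  OUT={b+d, d*f}
  B4:  IN={}  OUT={}
  B5:  IN={}  OUT={}

Merge at B2: IN[B2] = OUT[B1] = {}
Applying B2's transfer function to that IN value gives OUT[B2] (row B2 above).

Answer: {d*f}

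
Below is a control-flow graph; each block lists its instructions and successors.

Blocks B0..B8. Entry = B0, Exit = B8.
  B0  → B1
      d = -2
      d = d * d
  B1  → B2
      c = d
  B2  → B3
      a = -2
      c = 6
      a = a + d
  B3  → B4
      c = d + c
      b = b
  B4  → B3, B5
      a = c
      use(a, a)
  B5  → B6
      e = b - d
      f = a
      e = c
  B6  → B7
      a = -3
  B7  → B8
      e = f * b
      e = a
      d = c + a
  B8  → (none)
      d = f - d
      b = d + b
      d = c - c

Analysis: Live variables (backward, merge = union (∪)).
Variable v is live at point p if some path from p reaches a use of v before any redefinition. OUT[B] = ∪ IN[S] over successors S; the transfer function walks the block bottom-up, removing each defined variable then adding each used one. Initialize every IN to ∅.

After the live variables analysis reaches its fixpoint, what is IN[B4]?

Converged values:
  B0:  IN={b}  OUT={b, d}
  B1:  IN={b, d}  OUT={b, d}
  B2:  IN={b, d}  OUT={b, c, d}
  B3:  IN={b, c, d}  OUT={b, c, d}
  B4:  IN={b, c, d}  OUT={a, b, c, d}
  B5:  IN={a, b, c, d}  OUT={b, c, f}
  B6:  IN={b, c, f}  OUT={a, b, c, f}
  B7:  IN={a, b, c, f}  OUT={b, c, d, f}
  B8:  IN={b, c, d, f}  OUT={}

Merge at B4: OUT[B4] = IN[B3] ⊔ IN[B5] = {a, b, c, d}
Applying B4's transfer function to that OUT value gives IN[B4] (row B4 above).

Answer: {b, c, d}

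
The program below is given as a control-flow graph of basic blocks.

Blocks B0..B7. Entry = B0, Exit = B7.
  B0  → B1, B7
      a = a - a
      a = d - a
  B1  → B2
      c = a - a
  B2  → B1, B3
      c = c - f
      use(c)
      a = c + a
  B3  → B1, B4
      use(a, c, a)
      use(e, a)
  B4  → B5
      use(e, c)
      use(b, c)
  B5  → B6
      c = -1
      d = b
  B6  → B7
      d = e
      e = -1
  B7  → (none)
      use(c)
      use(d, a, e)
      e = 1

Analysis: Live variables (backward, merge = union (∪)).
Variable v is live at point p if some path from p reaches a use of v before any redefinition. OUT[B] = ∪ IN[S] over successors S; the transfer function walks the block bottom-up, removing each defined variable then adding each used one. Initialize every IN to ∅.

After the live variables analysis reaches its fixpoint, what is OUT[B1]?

Answer: {a, b, c, e, f}

Working:
Converged values:
  B0: | IN={a, b, c, d, e, f} | OUT={a, b, c, d, e, f}
  B1: | IN={a, b, e, f} | OUT={a, b, c, e, f}
  B2: | IN={a, b, c, e, f} | OUT={a, b, c, e, f}
  B3: | IN={a, b, c, e, f} | OUT={a, b, c, e, f}
  B4: | IN={a, b, c, e} | OUT={a, b, e}
  B5: | IN={a, b, e} | OUT={a, c, e}
  B6: | IN={a, c, e} | OUT={a, c, d, e}
  B7: | IN={a, c, d, e} | OUT={}

Merge at B1: OUT[B1] = IN[B2] = {a, b, c, e, f}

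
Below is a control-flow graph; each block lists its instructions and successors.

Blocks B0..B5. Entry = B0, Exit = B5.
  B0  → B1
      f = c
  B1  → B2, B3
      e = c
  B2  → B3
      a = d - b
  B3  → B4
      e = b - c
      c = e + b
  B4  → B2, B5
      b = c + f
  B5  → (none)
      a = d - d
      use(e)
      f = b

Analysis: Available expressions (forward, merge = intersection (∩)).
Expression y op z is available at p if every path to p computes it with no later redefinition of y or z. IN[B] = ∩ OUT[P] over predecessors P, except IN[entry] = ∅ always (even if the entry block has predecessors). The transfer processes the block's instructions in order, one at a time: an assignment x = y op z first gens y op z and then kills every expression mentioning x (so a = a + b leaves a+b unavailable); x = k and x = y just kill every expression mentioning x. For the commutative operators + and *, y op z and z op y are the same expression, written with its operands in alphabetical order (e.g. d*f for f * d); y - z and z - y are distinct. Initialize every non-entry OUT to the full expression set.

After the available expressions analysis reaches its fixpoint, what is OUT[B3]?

Answer: {b+e}

Working:
Per-block solution:
  B0: | IN={} | OUT={}
  B1: | IN={} | OUT={}
  B2: | IN={} | OUT={d-b}
  B3: | IN={} | OUT={b+e}
  B4: | IN={b+e} | OUT={c+f}
  B5: | IN={c+f} | OUT={d-d}

Merge at B3: IN[B3] = OUT[B1] ∩ OUT[B2] = {}
Applying B3's transfer function to that IN value gives OUT[B3] (row B3 above).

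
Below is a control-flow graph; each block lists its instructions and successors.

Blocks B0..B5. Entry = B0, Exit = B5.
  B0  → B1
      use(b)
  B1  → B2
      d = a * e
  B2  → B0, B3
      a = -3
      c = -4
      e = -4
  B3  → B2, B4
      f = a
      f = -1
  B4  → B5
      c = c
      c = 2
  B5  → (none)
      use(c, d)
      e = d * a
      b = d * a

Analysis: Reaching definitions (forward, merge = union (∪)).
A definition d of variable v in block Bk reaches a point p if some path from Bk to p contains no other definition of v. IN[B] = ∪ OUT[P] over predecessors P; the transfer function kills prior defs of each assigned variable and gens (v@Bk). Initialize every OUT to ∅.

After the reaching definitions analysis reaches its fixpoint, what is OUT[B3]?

Per-block solution:
  B0:  IN={a@B2, c@B2, d@B1, e@B2, f@B3}  OUT={a@B2, c@B2, d@B1, e@B2, f@B3}
  B1:  IN={a@B2, c@B2, d@B1, e@B2, f@B3}  OUT={a@B2, c@B2, d@B1, e@B2, f@B3}
  B2:  IN={a@B2, c@B2, d@B1, e@B2, f@B3}  OUT={a@B2, c@B2, d@B1, e@B2, f@B3}
  B3:  IN={a@B2, c@B2, d@B1, e@B2, f@B3}  OUT={a@B2, c@B2, d@B1, e@B2, f@B3}
  B4:  IN={a@B2, c@B2, d@B1, e@B2, f@B3}  OUT={a@B2, c@B4, d@B1, e@B2, f@B3}
  B5:  IN={a@B2, c@B4, d@B1, e@B2, f@B3}  OUT={a@B2, b@B5, c@B4, d@B1, e@B5, f@B3}

Merge at B3: IN[B3] = OUT[B2] = {a@B2, c@B2, d@B1, e@B2, f@B3}
Applying B3's transfer function to that IN value gives OUT[B3] (row B3 above).

Answer: {a@B2, c@B2, d@B1, e@B2, f@B3}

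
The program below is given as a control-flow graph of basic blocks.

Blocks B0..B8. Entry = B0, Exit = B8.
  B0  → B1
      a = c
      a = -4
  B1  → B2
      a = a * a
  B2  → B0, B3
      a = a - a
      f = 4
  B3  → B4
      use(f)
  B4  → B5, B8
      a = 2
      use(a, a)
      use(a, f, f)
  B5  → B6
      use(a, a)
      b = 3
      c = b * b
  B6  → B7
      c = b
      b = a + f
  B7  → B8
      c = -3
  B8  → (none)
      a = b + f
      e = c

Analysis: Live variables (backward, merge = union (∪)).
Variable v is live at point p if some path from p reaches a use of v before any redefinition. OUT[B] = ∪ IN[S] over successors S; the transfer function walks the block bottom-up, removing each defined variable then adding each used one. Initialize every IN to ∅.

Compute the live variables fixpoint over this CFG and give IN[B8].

Answer: {b, c, f}

Trace:
Per-block solution:
  B0:   IN={b, c}   OUT={a, b, c}
  B1:   IN={a, b, c}   OUT={a, b, c}
  B2:   IN={a, b, c}   OUT={b, c, f}
  B3:   IN={b, c, f}   OUT={b, c, f}
  B4:   IN={b, c, f}   OUT={a, b, c, f}
  B5:   IN={a, f}   OUT={a, b, f}
  B6:   IN={a, b, f}   OUT={b, f}
  B7:   IN={b, f}   OUT={b, c, f}
  B8:   IN={b, c, f}   OUT={}

B8 is the boundary node: OUT[B8] = {}
Applying B8's transfer function to that OUT value gives IN[B8] (row B8 above).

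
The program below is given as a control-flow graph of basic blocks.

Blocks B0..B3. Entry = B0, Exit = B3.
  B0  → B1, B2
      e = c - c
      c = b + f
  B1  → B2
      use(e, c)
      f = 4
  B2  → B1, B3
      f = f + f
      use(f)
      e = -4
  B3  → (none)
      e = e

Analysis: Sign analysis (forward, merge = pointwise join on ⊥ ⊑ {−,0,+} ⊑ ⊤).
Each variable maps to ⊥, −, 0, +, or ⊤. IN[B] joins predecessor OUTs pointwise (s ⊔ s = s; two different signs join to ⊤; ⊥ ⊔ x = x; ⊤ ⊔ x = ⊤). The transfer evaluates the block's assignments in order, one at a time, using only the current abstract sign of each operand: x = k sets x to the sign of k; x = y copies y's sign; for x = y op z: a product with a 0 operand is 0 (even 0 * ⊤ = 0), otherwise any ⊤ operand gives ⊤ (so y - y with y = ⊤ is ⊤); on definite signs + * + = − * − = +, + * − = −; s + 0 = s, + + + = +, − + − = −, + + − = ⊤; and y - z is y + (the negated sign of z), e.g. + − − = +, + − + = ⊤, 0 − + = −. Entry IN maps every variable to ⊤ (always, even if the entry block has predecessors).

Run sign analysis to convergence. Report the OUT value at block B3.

Answer: {a: ⊤, b: ⊤, c: ⊤, d: ⊤, e: -, f: ⊤}

Working:
Converged values:
  B0:   IN=(all ⊤)   OUT=(all ⊤)
  B1:   IN=(all ⊤)   OUT={f:+; rest ⊤}
  B2:   IN=(all ⊤)   OUT={e:-; rest ⊤}
  B3:   IN={e:-; rest ⊤}   OUT={e:-; rest ⊤}

Merge at B3: IN[B3] = OUT[B2] = {a: ⊤, b: ⊤, c: ⊤, d: ⊤, e: -, f: ⊤}
Applying B3's transfer function to that IN value gives OUT[B3] (row B3 above).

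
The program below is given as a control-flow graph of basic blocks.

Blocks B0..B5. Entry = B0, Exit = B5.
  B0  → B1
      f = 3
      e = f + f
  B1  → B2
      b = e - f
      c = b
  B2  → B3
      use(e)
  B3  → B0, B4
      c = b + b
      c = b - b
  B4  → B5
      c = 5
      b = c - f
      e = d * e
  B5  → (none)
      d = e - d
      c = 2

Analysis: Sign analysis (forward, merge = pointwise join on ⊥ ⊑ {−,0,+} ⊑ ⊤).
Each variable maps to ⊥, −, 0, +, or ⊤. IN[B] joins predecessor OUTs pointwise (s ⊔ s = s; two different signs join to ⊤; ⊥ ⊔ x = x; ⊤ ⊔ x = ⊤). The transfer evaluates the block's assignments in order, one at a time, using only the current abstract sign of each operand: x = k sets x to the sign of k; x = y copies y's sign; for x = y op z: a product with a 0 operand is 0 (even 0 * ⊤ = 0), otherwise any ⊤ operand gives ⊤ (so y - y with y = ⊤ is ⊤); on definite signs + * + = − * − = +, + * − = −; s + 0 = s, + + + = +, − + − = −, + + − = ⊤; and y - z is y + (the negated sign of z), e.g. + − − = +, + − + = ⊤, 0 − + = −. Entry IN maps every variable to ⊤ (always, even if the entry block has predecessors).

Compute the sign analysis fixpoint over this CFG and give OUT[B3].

Fixpoint table:
  B0:  IN=(all ⊤)  OUT={e:+, f:+; rest ⊤}
  B1:  IN={e:+, f:+; rest ⊤}  OUT={e:+, f:+; rest ⊤}
  B2:  IN={e:+, f:+; rest ⊤}  OUT={e:+, f:+; rest ⊤}
  B3:  IN={e:+, f:+; rest ⊤}  OUT={e:+, f:+; rest ⊤}
  B4:  IN={e:+, f:+; rest ⊤}  OUT={c:+, f:+; rest ⊤}
  B5:  IN={c:+, f:+; rest ⊤}  OUT={c:+, f:+; rest ⊤}

Merge at B3: IN[B3] = OUT[B2] = {a: ⊤, b: ⊤, c: ⊤, d: ⊤, e: +, f: +}
Applying B3's transfer function to that IN value gives OUT[B3] (row B3 above).

Answer: {a: ⊤, b: ⊤, c: ⊤, d: ⊤, e: +, f: +}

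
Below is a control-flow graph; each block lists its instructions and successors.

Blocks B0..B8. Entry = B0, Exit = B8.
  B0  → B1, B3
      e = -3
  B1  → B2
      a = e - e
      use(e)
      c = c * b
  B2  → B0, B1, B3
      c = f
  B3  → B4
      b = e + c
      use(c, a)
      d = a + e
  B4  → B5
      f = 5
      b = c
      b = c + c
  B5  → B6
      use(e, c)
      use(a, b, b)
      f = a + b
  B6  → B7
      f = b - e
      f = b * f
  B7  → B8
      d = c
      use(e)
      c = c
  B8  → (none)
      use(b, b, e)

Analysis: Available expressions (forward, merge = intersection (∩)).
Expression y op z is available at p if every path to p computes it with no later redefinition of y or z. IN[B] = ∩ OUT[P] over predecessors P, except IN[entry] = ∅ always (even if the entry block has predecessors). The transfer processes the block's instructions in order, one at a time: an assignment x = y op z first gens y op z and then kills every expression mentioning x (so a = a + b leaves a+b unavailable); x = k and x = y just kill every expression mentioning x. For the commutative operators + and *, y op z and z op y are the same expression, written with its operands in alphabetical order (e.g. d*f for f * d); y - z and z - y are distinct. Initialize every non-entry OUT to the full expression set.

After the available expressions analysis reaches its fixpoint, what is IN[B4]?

Answer: {a+e, c+e}

Derivation:
Fixpoint table:
  B0: | IN={} | OUT={}
  B1: | IN={} | OUT={e-e}
  B2: | IN={e-e} | OUT={e-e}
  B3: | IN={} | OUT={a+e, c+e}
  B4: | IN={a+e, c+e} | OUT={a+e, c+c, c+e}
  B5: | IN={a+e, c+c, c+e} | OUT={a+b, a+e, c+c, c+e}
  B6: | IN={a+b, a+e, c+c, c+e} | OUT={a+b, a+e, b-e, c+c, c+e}
  B7: | IN={a+b, a+e, b-e, c+c, c+e} | OUT={a+b, a+e, b-e}
  B8: | IN={a+b, a+e, b-e} | OUT={a+b, a+e, b-e}

Merge at B4: IN[B4] = OUT[B3] = {a+e, c+e}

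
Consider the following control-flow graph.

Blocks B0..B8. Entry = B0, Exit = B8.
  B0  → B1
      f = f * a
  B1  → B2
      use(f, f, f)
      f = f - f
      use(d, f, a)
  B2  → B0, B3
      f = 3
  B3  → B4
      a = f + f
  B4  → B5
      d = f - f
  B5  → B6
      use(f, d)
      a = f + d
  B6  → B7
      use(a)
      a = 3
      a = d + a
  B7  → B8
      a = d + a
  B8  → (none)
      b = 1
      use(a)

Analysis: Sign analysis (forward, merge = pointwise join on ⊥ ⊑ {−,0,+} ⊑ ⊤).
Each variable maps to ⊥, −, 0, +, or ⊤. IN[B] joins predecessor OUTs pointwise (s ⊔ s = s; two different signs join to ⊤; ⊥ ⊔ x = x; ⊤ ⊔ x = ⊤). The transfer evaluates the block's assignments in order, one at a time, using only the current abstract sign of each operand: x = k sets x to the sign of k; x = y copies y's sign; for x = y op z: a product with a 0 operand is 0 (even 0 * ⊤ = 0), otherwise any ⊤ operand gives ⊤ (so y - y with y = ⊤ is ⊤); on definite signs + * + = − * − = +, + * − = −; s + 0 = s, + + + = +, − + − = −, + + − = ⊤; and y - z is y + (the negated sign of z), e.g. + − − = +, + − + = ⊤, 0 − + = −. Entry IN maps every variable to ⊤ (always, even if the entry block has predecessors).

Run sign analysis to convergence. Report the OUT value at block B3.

Per-block solution:
  B0:   IN=(all ⊤)   OUT=(all ⊤)
  B1:   IN=(all ⊤)   OUT=(all ⊤)
  B2:   IN=(all ⊤)   OUT={f:+; rest ⊤}
  B3:   IN={f:+; rest ⊤}   OUT={a:+, f:+; rest ⊤}
  B4:   IN={a:+, f:+; rest ⊤}   OUT={a:+, f:+; rest ⊤}
  B5:   IN={a:+, f:+; rest ⊤}   OUT={f:+; rest ⊤}
  B6:   IN={f:+; rest ⊤}   OUT={f:+; rest ⊤}
  B7:   IN={f:+; rest ⊤}   OUT={f:+; rest ⊤}
  B8:   IN={f:+; rest ⊤}   OUT={b:+, f:+; rest ⊤}

Merge at B3: IN[B3] = OUT[B2] = {a: ⊤, b: ⊤, c: ⊤, d: ⊤, e: ⊤, f: +}
Applying B3's transfer function to that IN value gives OUT[B3] (row B3 above).

Answer: {a: +, b: ⊤, c: ⊤, d: ⊤, e: ⊤, f: +}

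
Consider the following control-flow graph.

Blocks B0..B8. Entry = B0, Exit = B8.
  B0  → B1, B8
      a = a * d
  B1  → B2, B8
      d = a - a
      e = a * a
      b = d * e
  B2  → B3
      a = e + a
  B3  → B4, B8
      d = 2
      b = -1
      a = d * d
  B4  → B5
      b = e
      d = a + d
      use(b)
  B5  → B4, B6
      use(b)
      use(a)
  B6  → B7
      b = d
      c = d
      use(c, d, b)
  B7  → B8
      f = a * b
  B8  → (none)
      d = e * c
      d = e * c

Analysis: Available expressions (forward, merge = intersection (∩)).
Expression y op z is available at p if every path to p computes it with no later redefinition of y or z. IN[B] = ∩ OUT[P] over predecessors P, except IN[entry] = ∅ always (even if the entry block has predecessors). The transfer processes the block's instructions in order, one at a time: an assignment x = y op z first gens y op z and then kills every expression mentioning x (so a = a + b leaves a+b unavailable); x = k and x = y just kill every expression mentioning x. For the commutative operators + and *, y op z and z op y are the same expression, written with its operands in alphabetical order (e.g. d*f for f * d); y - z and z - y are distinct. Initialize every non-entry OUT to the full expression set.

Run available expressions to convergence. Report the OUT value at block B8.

Converged values:
  B0:  IN={}  OUT={}
  B1:  IN={}  OUT={a*a, a-a, d*e}
  B2:  IN={a*a, a-a, d*e}  OUT={d*e}
  B3:  IN={d*e}  OUT={d*d}
  B4:  IN={}  OUT={}
  B5:  IN={}  OUT={}
  B6:  IN={}  OUT={}
  B7:  IN={}  OUT={a*b}
  B8:  IN={}  OUT={c*e}

Merge at B8: IN[B8] = OUT[B0] ∩ OUT[B1] ∩ OUT[B3] ∩ OUT[B7] = {}
Applying B8's transfer function to that IN value gives OUT[B8] (row B8 above).

Answer: {c*e}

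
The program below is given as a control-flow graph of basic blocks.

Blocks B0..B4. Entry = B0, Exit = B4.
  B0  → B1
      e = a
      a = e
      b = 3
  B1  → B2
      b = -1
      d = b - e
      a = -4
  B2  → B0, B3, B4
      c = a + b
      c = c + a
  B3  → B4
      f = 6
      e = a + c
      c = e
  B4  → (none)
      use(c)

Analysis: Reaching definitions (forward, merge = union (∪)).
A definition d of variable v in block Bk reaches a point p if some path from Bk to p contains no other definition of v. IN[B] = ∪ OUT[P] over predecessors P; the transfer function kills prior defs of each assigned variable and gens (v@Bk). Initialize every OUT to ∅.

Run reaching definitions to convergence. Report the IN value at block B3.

Fixpoint table:
  B0: | IN={a@B1, b@B1, c@B2, d@B1, e@B0} | OUT={a@B0, b@B0, c@B2, d@B1, e@B0}
  B1: | IN={a@B0, b@B0, c@B2, d@B1, e@B0} | OUT={a@B1, b@B1, c@B2, d@B1, e@B0}
  B2: | IN={a@B1, b@B1, c@B2, d@B1, e@B0} | OUT={a@B1, b@B1, c@B2, d@B1, e@B0}
  B3: | IN={a@B1, b@B1, c@B2, d@B1, e@B0} | OUT={a@B1, b@B1, c@B3, d@B1, e@B3, f@B3}
  B4: | IN={a@B1, b@B1, c@B2, c@B3, d@B1, e@B0, e@B3, f@B3} | OUT={a@B1, b@B1, c@B2, c@B3, d@B1, e@B0, e@B3, f@B3}

Merge at B3: IN[B3] = OUT[B2] = {a@B1, b@B1, c@B2, d@B1, e@B0}

Answer: {a@B1, b@B1, c@B2, d@B1, e@B0}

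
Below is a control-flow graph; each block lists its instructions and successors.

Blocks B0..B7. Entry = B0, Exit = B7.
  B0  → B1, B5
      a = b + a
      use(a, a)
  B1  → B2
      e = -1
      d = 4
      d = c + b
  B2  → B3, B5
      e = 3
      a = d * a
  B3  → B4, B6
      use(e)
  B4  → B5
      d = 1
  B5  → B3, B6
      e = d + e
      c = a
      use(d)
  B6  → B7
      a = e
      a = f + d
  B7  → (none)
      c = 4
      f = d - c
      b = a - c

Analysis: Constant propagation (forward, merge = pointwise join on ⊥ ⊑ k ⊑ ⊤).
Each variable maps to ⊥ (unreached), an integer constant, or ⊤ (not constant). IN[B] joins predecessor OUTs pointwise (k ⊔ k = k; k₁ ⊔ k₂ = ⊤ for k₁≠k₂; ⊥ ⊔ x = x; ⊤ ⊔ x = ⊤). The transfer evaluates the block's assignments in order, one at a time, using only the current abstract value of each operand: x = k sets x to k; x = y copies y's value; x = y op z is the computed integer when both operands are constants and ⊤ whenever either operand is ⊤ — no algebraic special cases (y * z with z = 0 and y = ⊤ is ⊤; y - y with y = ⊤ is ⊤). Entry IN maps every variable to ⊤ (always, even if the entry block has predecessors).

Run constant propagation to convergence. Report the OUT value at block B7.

Per-block solution:
  B0:   IN=(all ⊤)   OUT=(all ⊤)
  B1:   IN=(all ⊤)   OUT={e:-1; rest ⊤}
  B2:   IN={e:-1; rest ⊤}   OUT={e:3; rest ⊤}
  B3:   IN=(all ⊤)   OUT=(all ⊤)
  B4:   IN=(all ⊤)   OUT={d:1; rest ⊤}
  B5:   IN=(all ⊤)   OUT=(all ⊤)
  B6:   IN=(all ⊤)   OUT=(all ⊤)
  B7:   IN=(all ⊤)   OUT={c:4; rest ⊤}

Merge at B7: IN[B7] = OUT[B6] = {a: ⊤, b: ⊤, c: ⊤, d: ⊤, e: ⊤, f: ⊤}
Applying B7's transfer function to that IN value gives OUT[B7] (row B7 above).

Answer: {a: ⊤, b: ⊤, c: 4, d: ⊤, e: ⊤, f: ⊤}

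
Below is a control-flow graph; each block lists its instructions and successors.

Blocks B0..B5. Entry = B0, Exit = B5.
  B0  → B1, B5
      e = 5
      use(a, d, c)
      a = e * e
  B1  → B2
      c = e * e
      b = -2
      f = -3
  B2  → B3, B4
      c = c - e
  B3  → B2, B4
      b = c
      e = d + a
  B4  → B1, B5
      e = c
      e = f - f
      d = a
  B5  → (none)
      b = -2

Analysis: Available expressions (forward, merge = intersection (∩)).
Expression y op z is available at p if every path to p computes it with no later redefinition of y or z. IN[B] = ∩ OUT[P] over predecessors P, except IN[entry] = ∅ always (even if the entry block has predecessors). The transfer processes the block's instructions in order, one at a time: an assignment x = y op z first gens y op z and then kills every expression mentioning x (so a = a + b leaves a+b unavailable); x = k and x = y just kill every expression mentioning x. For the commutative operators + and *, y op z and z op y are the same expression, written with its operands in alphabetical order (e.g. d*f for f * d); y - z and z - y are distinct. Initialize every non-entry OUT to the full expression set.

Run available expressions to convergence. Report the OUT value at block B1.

Per-block solution:
  B0:  IN={}  OUT={e*e}
  B1:  IN={}  OUT={e*e}
  B2:  IN={}  OUT={}
  B3:  IN={}  OUT={a+d}
  B4:  IN={}  OUT={f-f}
  B5:  IN={}  OUT={}

Merge at B1: IN[B1] = OUT[B0] ∩ OUT[B4] = {}
Applying B1's transfer function to that IN value gives OUT[B1] (row B1 above).

Answer: {e*e}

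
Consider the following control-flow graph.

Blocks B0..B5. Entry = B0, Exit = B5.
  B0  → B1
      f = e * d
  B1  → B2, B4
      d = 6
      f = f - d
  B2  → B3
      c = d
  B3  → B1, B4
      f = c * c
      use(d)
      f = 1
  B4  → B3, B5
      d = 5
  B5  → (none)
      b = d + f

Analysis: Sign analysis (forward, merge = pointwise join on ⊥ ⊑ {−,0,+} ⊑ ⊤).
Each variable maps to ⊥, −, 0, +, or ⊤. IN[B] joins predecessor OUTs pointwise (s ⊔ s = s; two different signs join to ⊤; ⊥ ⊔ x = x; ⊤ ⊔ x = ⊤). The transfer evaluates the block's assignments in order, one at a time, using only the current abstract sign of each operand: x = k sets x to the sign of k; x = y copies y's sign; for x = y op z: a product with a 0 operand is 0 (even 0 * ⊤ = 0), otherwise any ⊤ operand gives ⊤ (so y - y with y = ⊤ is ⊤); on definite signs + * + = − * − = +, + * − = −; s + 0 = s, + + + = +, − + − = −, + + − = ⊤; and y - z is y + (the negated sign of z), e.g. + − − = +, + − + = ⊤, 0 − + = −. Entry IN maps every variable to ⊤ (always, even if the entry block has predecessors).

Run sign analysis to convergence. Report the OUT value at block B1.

Answer: {a: ⊤, b: ⊤, c: ⊤, d: +, e: ⊤, f: ⊤}

Trace:
Per-block solution:
  B0:  IN=(all ⊤)  OUT=(all ⊤)
  B1:  IN=(all ⊤)  OUT={d:+; rest ⊤}
  B2:  IN={d:+; rest ⊤}  OUT={c:+, d:+; rest ⊤}
  B3:  IN={d:+; rest ⊤}  OUT={d:+, f:+; rest ⊤}
  B4:  IN={d:+; rest ⊤}  OUT={d:+; rest ⊤}
  B5:  IN={d:+; rest ⊤}  OUT={d:+; rest ⊤}

Merge at B1: IN[B1] = OUT[B0] ⊔ OUT[B3] = {a: ⊤, b: ⊤, c: ⊤, d: ⊤, e: ⊤, f: ⊤}
Applying B1's transfer function to that IN value gives OUT[B1] (row B1 above).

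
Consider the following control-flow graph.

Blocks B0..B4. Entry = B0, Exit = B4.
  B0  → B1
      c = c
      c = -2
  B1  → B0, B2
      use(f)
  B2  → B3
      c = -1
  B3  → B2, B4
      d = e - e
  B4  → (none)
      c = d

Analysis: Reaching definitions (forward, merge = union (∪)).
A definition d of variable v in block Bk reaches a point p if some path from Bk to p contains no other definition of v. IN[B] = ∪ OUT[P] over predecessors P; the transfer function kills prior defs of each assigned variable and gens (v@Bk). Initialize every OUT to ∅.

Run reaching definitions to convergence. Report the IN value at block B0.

Fixpoint table:
  B0:  IN={c@B0}  OUT={c@B0}
  B1:  IN={c@B0}  OUT={c@B0}
  B2:  IN={c@B0, c@B2, d@B3}  OUT={c@B2, d@B3}
  B3:  IN={c@B2, d@B3}  OUT={c@B2, d@B3}
  B4:  IN={c@B2, d@B3}  OUT={c@B4, d@B3}

Merge at B0 (entry node, so the boundary value {} is joined with the incoming edge(s)): IN[B0] = {} ⊔ OUT[B1] = {c@B0}

Answer: {c@B0}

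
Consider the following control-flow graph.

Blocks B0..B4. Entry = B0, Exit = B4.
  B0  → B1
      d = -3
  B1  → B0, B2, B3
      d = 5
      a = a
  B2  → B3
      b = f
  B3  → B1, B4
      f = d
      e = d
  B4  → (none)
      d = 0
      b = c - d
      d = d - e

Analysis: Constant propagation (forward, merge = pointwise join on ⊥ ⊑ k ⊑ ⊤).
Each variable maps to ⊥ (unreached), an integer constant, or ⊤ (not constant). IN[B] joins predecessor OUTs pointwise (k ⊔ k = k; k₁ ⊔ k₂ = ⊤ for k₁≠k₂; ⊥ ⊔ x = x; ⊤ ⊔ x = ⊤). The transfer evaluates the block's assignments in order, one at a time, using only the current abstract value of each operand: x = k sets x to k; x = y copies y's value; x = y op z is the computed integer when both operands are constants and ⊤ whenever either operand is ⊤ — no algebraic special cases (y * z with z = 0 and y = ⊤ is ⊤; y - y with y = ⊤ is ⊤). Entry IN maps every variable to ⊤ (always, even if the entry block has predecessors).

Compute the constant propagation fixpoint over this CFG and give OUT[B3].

Answer: {a: ⊤, b: ⊤, c: ⊤, d: 5, e: 5, f: 5}

Derivation:
Converged values:
  B0:  IN=(all ⊤)  OUT={d:-3; rest ⊤}
  B1:  IN=(all ⊤)  OUT={d:5; rest ⊤}
  B2:  IN={d:5; rest ⊤}  OUT={d:5; rest ⊤}
  B3:  IN={d:5; rest ⊤}  OUT={d:5, e:5, f:5; rest ⊤}
  B4:  IN={d:5, e:5, f:5; rest ⊤}  OUT={d:-5, e:5, f:5; rest ⊤}

Merge at B3: IN[B3] = OUT[B1] ⊔ OUT[B2] = {a: ⊤, b: ⊤, c: ⊤, d: 5, e: ⊤, f: ⊤}
Applying B3's transfer function to that IN value gives OUT[B3] (row B3 above).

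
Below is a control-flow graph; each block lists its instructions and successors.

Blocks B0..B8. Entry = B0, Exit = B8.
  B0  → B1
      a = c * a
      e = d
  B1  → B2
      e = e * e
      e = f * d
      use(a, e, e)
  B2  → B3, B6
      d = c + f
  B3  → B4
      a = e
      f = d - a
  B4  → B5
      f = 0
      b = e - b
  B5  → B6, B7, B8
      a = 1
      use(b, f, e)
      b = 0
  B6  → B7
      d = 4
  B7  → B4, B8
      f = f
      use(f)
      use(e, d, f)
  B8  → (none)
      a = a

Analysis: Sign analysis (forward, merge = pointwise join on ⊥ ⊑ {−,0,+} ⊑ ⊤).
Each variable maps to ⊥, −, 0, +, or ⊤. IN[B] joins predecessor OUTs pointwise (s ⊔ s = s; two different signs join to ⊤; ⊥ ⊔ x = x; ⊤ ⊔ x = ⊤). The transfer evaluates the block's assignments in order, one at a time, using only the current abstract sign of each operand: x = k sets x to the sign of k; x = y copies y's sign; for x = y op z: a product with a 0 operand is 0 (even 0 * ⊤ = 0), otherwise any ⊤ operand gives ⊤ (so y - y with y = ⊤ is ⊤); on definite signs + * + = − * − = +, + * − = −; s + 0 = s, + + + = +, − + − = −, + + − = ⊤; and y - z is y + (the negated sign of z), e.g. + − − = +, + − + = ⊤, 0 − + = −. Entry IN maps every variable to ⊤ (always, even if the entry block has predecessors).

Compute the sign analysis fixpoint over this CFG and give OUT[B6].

Answer: {a: ⊤, b: ⊤, c: ⊤, d: +, e: ⊤, f: ⊤}

Working:
Fixpoint table:
  B0:   IN=(all ⊤)   OUT=(all ⊤)
  B1:   IN=(all ⊤)   OUT=(all ⊤)
  B2:   IN=(all ⊤)   OUT=(all ⊤)
  B3:   IN=(all ⊤)   OUT=(all ⊤)
  B4:   IN=(all ⊤)   OUT={f:0; rest ⊤}
  B5:   IN={f:0; rest ⊤}   OUT={a:+, b:0, f:0; rest ⊤}
  B6:   IN=(all ⊤)   OUT={d:+; rest ⊤}
  B7:   IN=(all ⊤)   OUT=(all ⊤)
  B8:   IN=(all ⊤)   OUT=(all ⊤)

Merge at B6: IN[B6] = OUT[B2] ⊔ OUT[B5] = {a: ⊤, b: ⊤, c: ⊤, d: ⊤, e: ⊤, f: ⊤}
Applying B6's transfer function to that IN value gives OUT[B6] (row B6 above).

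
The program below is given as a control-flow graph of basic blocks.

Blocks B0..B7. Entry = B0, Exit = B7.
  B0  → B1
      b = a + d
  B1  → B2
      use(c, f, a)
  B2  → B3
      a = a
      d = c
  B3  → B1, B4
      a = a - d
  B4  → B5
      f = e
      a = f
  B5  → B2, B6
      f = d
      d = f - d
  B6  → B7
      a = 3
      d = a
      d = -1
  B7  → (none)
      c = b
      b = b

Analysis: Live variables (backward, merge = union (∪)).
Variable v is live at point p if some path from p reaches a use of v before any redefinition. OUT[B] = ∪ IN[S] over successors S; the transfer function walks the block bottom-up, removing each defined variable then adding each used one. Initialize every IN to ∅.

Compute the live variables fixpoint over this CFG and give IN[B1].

Answer: {a, b, c, e, f}

Working:
Per-block solution:
  B0:  IN={a, c, d, e, f}  OUT={a, b, c, e, f}
  B1:  IN={a, b, c, e, f}  OUT={a, b, c, e, f}
  B2:  IN={a, b, c, e, f}  OUT={a, b, c, d, e, f}
  B3:  IN={a, b, c, d, e, f}  OUT={a, b, c, d, e, f}
  B4:  IN={b, c, d, e}  OUT={a, b, c, d, e}
  B5:  IN={a, b, c, d, e}  OUT={a, b, c, e, f}
  B6:  IN={b}  OUT={b}
  B7:  IN={b}  OUT={}

Merge at B1: OUT[B1] = IN[B2] = {a, b, c, e, f}
Applying B1's transfer function to that OUT value gives IN[B1] (row B1 above).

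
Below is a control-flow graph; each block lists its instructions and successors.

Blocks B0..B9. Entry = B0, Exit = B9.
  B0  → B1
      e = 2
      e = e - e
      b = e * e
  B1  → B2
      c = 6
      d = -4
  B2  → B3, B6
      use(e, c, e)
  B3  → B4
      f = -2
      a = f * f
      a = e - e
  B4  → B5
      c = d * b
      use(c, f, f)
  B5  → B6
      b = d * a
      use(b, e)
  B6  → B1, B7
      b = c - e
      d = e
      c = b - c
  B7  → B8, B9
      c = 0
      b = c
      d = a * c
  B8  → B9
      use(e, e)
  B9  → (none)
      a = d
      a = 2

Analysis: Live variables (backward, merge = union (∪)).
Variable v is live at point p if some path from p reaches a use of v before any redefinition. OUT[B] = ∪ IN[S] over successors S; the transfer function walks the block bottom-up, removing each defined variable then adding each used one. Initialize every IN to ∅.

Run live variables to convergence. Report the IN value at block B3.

Converged values:
  B0:  IN={a}  OUT={a, b, e}
  B1:  IN={a, b, e}  OUT={a, b, c, d, e}
  B2:  IN={a, b, c, d, e}  OUT={a, b, c, d, e}
  B3:  IN={b, d, e}  OUT={a, b, d, e, f}
  B4:  IN={a, b, d, e, f}  OUT={a, c, d, e}
  B5:  IN={a, c, d, e}  OUT={a, c, e}
  B6:  IN={a, c, e}  OUT={a, b, e}
  B7:  IN={a, e}  OUT={d, e}
  B8:  IN={d, e}  OUT={d}
  B9:  IN={d}  OUT={}

Merge at B3: OUT[B3] = IN[B4] = {a, b, d, e, f}
Applying B3's transfer function to that OUT value gives IN[B3] (row B3 above).

Answer: {b, d, e}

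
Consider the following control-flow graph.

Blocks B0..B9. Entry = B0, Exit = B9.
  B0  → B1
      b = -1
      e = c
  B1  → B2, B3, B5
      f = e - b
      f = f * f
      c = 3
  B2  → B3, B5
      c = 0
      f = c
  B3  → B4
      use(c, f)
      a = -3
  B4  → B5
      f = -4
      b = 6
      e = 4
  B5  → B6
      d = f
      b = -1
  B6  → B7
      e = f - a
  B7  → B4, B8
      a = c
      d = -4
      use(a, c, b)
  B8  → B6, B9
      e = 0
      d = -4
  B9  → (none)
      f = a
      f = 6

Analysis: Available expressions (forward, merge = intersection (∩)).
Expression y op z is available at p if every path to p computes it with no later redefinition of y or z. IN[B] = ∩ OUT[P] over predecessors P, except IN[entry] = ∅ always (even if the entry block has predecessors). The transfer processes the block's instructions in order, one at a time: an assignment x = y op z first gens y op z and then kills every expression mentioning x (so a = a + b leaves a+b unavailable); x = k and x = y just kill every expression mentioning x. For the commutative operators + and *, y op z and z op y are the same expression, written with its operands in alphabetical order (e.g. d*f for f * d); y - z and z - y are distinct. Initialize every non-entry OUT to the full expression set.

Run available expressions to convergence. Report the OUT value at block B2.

Answer: {e-b}

Derivation:
Converged values:
  B0:  IN={}  OUT={}
  B1:  IN={}  OUT={e-b}
  B2:  IN={e-b}  OUT={e-b}
  B3:  IN={e-b}  OUT={e-b}
  B4:  IN={}  OUT={}
  B5:  IN={}  OUT={}
  B6:  IN={}  OUT={f-a}
  B7:  IN={f-a}  OUT={}
  B8:  IN={}  OUT={}
  B9:  IN={}  OUT={}

Merge at B2: IN[B2] = OUT[B1] = {e-b}
Applying B2's transfer function to that IN value gives OUT[B2] (row B2 above).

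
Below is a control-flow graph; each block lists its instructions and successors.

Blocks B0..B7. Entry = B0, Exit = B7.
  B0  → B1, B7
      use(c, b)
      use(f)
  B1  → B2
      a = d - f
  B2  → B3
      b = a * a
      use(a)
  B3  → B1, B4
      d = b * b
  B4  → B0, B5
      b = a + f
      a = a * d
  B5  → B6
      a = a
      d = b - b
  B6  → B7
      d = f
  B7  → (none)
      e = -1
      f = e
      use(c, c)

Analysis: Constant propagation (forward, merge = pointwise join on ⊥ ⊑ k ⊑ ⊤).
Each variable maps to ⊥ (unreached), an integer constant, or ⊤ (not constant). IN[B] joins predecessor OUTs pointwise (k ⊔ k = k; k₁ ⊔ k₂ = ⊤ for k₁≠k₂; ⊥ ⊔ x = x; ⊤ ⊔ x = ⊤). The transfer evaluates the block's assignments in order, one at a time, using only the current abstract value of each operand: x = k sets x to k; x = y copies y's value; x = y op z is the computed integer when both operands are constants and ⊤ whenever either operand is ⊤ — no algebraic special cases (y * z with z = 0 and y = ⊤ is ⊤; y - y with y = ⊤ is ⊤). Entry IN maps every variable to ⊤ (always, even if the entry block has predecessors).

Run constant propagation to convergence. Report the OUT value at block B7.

Converged values:
  B0:  IN=(all ⊤)  OUT=(all ⊤)
  B1:  IN=(all ⊤)  OUT=(all ⊤)
  B2:  IN=(all ⊤)  OUT=(all ⊤)
  B3:  IN=(all ⊤)  OUT=(all ⊤)
  B4:  IN=(all ⊤)  OUT=(all ⊤)
  B5:  IN=(all ⊤)  OUT=(all ⊤)
  B6:  IN=(all ⊤)  OUT=(all ⊤)
  B7:  IN=(all ⊤)  OUT={e:-1, f:-1; rest ⊤}

Merge at B7: IN[B7] = OUT[B0] ⊔ OUT[B6] = {a: ⊤, b: ⊤, c: ⊤, d: ⊤, e: ⊤, f: ⊤}
Applying B7's transfer function to that IN value gives OUT[B7] (row B7 above).

Answer: {a: ⊤, b: ⊤, c: ⊤, d: ⊤, e: -1, f: -1}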